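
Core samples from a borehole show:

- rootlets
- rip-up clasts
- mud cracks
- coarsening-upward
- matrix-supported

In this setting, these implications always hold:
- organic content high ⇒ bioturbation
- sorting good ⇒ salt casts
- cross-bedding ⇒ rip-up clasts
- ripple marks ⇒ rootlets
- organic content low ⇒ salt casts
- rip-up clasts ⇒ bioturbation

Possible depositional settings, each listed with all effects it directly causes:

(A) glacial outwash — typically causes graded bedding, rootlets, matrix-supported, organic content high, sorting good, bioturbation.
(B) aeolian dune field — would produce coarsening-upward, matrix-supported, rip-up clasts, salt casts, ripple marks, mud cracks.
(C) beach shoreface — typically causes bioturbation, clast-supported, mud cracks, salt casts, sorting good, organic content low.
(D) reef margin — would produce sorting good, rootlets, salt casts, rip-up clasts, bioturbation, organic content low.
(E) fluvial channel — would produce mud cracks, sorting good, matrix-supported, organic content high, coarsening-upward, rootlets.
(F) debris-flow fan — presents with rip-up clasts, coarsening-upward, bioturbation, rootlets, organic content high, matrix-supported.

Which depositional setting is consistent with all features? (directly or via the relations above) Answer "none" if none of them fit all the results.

Testing each hypothesis:
(A) glacial outwash — does not account for rip-up clasts, mud cracks, coarsening-upward
(B) aeolian dune field — accounts for every observation (rootlets via ripple marks → rootlets)
(C) beach shoreface — fails on rootlets, rip-up clasts, coarsening-upward, matrix-supported (predicts clast-supported, not matrix-supported)
(D) reef margin — does not account for mud cracks, coarsening-upward, matrix-supported
(E) fluvial channel — does not account for rip-up clasts
(F) debris-flow fan — rootlets match; rip-up clasts match; mud cracks miss; coarsening-upward match; matrix-supported match
(B) is the only candidate with no mismatches.

B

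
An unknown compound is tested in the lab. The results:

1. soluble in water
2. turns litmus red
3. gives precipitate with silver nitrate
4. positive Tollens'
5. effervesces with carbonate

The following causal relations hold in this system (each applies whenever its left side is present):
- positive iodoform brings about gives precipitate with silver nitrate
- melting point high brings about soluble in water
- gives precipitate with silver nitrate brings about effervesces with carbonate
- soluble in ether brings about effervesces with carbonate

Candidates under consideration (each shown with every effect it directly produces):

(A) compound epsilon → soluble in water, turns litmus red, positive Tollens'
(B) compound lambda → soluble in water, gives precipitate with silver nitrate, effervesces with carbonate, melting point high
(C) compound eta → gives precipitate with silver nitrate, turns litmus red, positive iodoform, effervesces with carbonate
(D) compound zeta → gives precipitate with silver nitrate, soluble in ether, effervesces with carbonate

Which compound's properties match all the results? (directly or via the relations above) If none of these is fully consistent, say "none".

Testing each hypothesis:
(A) compound epsilon — does not account for gives precipitate with silver nitrate, effervesces with carbonate
(B) compound lambda — soluble in water ✓; turns litmus red ✗; gives precipitate with silver nitrate ✓; positive Tollens' ✗; effervesces with carbonate ✓
(C) compound eta — soluble in water ✗; turns litmus red ✓; gives precipitate with silver nitrate ✓; positive Tollens' ✗; effervesces with carbonate ✓
(D) compound zeta — does not account for soluble in water, turns litmus red, positive Tollens'
No candidate is consistent with all observations.

none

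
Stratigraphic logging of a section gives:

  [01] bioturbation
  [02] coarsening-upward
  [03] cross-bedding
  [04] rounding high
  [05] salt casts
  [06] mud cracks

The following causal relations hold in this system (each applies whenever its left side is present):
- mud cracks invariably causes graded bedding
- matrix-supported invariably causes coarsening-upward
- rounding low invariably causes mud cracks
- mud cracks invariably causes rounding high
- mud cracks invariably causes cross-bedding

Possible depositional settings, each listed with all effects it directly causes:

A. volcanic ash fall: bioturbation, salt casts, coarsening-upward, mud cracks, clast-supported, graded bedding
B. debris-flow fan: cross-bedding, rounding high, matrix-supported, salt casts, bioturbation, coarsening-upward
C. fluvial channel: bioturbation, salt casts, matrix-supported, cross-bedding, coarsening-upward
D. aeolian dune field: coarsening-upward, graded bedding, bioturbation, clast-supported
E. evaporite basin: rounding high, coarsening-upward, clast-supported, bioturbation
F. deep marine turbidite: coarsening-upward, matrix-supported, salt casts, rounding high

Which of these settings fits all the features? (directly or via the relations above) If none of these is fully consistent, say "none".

A

Testing each hypothesis:
(A) volcanic ash fall — bioturbation ✓; coarsening-upward ✓; cross-bedding ✓ (through mud cracks → cross-bedding); rounding high ✓ (through mud cracks → rounding high); salt casts ✓; mud cracks ✓
(B) debris-flow fan — bioturbation ✓; coarsening-upward ✓; cross-bedding ✓; rounding high ✓; salt casts ✓; mud cracks ✗
(C) fluvial channel — does not account for rounding high, mud cracks
(D) aeolian dune field — bioturbation ✓; coarsening-upward ✓; cross-bedding ✗; rounding high ✗; salt casts ✗; mud cracks ✗
(E) evaporite basin — bioturbation ✓; coarsening-upward ✓; cross-bedding ✗; rounding high ✓; salt casts ✗; mud cracks ✗
(F) deep marine turbidite — bioturbation ✗; coarsening-upward ✓; cross-bedding ✗; rounding high ✓; salt casts ✓; mud cracks ✗
(A) is the only candidate with no mismatches.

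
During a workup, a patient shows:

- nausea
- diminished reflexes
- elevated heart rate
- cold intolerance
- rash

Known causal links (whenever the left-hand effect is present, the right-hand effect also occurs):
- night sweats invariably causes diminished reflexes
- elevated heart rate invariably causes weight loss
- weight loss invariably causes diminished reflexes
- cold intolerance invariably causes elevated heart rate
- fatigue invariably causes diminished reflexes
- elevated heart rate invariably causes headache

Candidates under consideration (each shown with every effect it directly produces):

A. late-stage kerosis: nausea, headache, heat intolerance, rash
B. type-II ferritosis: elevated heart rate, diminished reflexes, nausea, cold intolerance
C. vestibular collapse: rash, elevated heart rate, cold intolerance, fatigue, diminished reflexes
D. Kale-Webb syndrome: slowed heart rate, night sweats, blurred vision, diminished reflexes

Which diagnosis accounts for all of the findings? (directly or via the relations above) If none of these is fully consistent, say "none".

For each candidate, compare predicted effects to what was observed:
(A) late-stage kerosis — fails on diminished reflexes, elevated heart rate, cold intolerance (predicts heat intolerance, not cold intolerance)
(B) type-II ferritosis — nausea yes; diminished reflexes yes; elevated heart rate yes; cold intolerance yes; rash NO
(C) vestibular collapse — does not account for nausea
(D) Kale-Webb syndrome — fails on nausea, elevated heart rate, cold intolerance, rash (predicts slowed heart rate, not elevated heart rate)
No candidate is consistent with all observations.

none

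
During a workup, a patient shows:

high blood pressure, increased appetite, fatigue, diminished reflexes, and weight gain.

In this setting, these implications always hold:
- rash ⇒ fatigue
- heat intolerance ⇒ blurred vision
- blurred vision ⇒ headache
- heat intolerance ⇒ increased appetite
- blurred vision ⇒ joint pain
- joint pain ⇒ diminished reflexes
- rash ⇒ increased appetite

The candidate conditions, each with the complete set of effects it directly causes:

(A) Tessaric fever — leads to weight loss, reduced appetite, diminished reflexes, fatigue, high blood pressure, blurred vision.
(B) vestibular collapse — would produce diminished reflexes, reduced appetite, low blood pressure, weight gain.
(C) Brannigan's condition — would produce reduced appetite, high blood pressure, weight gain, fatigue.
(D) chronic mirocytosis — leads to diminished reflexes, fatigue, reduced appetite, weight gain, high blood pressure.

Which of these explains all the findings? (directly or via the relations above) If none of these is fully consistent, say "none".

none

Testing each hypothesis:
(A) Tessaric fever — high blood pressure +; increased appetite -; fatigue +; diminished reflexes +; weight gain -
(B) vestibular collapse — fails on high blood pressure, increased appetite, fatigue (predicts low blood pressure, not high blood pressure; predicts reduced appetite, not increased appetite)
(C) Brannigan's condition — high blood pressure +; increased appetite -; fatigue +; diminished reflexes -; weight gain +
(D) chronic mirocytosis — high blood pressure +; increased appetite -; fatigue +; diminished reflexes +; weight gain +
Every candidate fails on at least one observation.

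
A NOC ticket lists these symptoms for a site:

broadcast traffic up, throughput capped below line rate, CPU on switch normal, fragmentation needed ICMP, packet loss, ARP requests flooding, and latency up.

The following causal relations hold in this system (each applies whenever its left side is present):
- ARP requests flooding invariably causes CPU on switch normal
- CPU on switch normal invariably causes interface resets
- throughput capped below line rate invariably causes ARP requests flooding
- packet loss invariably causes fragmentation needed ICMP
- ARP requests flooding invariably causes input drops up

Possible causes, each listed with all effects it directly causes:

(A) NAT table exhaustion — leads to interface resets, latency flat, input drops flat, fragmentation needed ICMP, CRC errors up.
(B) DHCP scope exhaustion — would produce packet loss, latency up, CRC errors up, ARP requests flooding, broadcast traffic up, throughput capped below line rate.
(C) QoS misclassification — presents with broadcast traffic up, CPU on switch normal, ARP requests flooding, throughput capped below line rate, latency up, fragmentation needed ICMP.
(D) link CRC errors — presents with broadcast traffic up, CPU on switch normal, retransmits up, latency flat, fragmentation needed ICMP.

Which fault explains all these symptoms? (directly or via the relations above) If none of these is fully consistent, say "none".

For each candidate, compare predicted effects to what was observed:
(A) NAT table exhaustion — broadcast traffic up -; throughput capped below line rate -; CPU on switch normal -; fragmentation needed ICMP +; packet loss -; ARP requests flooding -; latency up -
(B) DHCP scope exhaustion — broadcast traffic up +; throughput capped below line rate +; CPU on switch normal + (via ARP requests flooding → CPU on switch normal); fragmentation needed ICMP + (via packet loss → fragmentation needed ICMP); packet loss +; ARP requests flooding +; latency up +
(C) QoS misclassification — broadcast traffic up +; throughput capped below line rate +; CPU on switch normal +; fragmentation needed ICMP +; packet loss -; ARP requests flooding +; latency up +
(D) link CRC errors — broadcast traffic up +; throughput capped below line rate -; CPU on switch normal +; fragmentation needed ICMP +; packet loss -; ARP requests flooding -; latency up -
Only (B) is consistent with every observation.

B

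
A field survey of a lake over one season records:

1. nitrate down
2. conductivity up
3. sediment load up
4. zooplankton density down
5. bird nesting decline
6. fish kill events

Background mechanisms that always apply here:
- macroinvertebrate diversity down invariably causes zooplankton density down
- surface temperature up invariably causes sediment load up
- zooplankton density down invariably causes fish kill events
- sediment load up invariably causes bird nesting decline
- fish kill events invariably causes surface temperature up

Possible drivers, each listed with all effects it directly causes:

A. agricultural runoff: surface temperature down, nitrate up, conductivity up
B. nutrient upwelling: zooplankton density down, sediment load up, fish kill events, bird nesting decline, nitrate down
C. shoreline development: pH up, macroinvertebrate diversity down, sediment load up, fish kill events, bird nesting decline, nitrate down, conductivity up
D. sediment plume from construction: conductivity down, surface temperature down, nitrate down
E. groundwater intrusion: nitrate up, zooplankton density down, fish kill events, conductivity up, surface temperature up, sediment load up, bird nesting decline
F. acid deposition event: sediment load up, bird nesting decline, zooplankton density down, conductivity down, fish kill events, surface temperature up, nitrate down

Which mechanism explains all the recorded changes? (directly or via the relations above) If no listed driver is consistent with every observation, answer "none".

C

Checking each candidate against the observations:
(A) agricultural runoff — nitrate down ✗; conductivity up ✓; sediment load up ✗; zooplankton density down ✗; bird nesting decline ✗; fish kill events ✗
(B) nutrient upwelling — does not account for conductivity up
(C) shoreline development — nitrate down ✓; conductivity up ✓; sediment load up ✓; zooplankton density down ✓ (by macroinvertebrate diversity down → zooplankton density down); bird nesting decline ✓; fish kill events ✓
(D) sediment plume from construction — nitrate down ✓; conductivity up ✗; sediment load up ✗; zooplankton density down ✗; bird nesting decline ✗; fish kill events ✗
(E) groundwater intrusion — nitrate down ✗; conductivity up ✓; sediment load up ✓; zooplankton density down ✓; bird nesting decline ✓; fish kill events ✓
(F) acid deposition event — nitrate down ✓; conductivity up ✗; sediment load up ✓; zooplankton density down ✓; bird nesting decline ✓; fish kill events ✓
(C) is the only candidate with no mismatches.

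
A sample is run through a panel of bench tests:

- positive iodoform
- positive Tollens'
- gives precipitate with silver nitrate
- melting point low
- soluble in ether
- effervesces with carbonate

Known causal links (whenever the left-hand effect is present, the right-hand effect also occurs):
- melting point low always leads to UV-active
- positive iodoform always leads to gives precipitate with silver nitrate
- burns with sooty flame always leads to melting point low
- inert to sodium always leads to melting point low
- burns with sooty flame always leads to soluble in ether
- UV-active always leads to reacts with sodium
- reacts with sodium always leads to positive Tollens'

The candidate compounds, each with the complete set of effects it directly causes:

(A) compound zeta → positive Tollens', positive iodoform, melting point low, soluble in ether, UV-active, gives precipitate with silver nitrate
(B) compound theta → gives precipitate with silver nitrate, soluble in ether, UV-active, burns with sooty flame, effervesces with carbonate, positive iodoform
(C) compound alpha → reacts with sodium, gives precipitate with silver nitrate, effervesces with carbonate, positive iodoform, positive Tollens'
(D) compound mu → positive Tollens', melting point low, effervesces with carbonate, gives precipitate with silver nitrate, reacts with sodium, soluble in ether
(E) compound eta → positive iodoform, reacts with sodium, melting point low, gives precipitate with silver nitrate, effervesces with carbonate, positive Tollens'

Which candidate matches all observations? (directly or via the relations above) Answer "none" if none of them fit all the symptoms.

B

Checking each candidate against the observations:
(A) compound zeta — does not account for effervesces with carbonate
(B) compound theta — accounts for every observation (positive Tollens' via UV-active → reacts with sodium → positive Tollens')
(C) compound alpha — does not account for melting point low, soluble in ether
(D) compound mu — does not account for positive iodoform
(E) compound eta — positive iodoform +; positive Tollens' +; gives precipitate with silver nitrate +; melting point low +; soluble in ether -; effervesces with carbonate +
Only (B) is consistent with every observation.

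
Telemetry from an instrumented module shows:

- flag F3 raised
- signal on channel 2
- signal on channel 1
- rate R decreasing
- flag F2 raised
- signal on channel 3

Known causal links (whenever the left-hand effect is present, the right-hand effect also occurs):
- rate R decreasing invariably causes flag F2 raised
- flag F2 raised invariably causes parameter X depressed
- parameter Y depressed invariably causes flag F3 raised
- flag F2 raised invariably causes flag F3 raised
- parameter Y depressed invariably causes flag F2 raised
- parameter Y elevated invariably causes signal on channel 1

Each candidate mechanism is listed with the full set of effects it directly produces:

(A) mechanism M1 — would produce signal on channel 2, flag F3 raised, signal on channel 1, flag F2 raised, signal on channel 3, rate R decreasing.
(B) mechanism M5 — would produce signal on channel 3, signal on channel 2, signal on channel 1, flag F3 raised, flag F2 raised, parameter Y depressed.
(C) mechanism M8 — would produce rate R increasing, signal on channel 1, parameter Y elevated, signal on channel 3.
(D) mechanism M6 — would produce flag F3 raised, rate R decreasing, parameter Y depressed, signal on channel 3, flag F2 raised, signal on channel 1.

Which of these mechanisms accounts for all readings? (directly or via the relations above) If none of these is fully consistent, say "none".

A

Testing each hypothesis:
(A) mechanism M1 — flag F3 raised ✓; signal on channel 2 ✓; signal on channel 1 ✓; rate R decreasing ✓; flag F2 raised ✓; signal on channel 3 ✓
(B) mechanism M5 — does not account for rate R decreasing
(C) mechanism M8 — fails on flag F3 raised, signal on channel 2, rate R decreasing, flag F2 raised (predicts rate R increasing, not rate R decreasing)
(D) mechanism M6 — flag F3 raised ✓; signal on channel 2 ✗; signal on channel 1 ✓; rate R decreasing ✓; flag F2 raised ✓; signal on channel 3 ✓
(A) alone accounts for all the evidence.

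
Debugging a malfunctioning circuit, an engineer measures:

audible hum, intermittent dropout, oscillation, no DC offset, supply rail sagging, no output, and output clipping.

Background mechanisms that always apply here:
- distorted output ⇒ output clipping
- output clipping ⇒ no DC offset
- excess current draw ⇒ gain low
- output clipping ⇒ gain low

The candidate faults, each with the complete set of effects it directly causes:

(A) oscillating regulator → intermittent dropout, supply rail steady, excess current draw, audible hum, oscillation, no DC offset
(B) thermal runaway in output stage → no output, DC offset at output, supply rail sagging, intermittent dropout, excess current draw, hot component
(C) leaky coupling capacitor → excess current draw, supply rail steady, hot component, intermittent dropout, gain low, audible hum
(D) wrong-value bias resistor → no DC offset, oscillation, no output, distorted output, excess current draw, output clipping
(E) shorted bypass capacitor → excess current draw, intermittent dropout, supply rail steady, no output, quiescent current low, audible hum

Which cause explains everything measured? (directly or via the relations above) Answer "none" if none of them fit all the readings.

none

Checking each candidate against the observations:
(A) oscillating regulator — audible hum yes; intermittent dropout yes; oscillation yes; no DC offset yes; supply rail sagging NO; no output NO; output clipping NO
(B) thermal runaway in output stage — fails on audible hum, oscillation, no DC offset, output clipping (predicts DC offset at output, not no DC offset)
(C) leaky coupling capacitor — fails on oscillation, no DC offset, supply rail sagging, no output, output clipping (predicts supply rail steady, not supply rail sagging)
(D) wrong-value bias resistor — audible hum NO; intermittent dropout NO; oscillation yes; no DC offset yes; supply rail sagging NO; no output yes; output clipping yes
(E) shorted bypass capacitor — audible hum yes; intermittent dropout yes; oscillation NO; no DC offset NO; supply rail sagging NO; no output yes; output clipping NO
No candidate is consistent with all observations.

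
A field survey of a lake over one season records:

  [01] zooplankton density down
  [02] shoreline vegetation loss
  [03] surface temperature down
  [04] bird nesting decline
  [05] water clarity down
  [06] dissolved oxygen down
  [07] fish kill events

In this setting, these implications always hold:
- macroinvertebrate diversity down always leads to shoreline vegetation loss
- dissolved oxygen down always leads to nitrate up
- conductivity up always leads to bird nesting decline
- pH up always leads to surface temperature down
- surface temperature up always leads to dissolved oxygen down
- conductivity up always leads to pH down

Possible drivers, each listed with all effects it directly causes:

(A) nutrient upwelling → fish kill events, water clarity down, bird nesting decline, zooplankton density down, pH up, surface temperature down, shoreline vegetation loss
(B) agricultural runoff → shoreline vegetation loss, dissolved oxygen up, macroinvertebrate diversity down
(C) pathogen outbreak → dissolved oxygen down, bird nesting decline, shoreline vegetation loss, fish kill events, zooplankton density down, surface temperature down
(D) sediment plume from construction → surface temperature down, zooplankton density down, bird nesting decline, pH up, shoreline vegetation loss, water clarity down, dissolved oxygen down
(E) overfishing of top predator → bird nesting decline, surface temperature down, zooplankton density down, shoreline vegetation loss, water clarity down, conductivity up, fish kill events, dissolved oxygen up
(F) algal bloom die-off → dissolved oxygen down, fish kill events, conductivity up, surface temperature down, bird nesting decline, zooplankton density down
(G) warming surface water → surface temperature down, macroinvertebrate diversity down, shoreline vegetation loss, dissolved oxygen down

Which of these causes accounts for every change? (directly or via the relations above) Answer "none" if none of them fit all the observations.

none

Per-candidate check:
(A) nutrient upwelling — does not account for dissolved oxygen down
(B) agricultural runoff — fails on zooplankton density down, surface temperature down, bird nesting decline, water clarity down, dissolved oxygen down, fish kill events (predicts dissolved oxygen up, not dissolved oxygen down)
(C) pathogen outbreak — zooplankton density down match; shoreline vegetation loss match; surface temperature down match; bird nesting decline match; water clarity down miss; dissolved oxygen down match; fish kill events match
(D) sediment plume from construction — zooplankton density down match; shoreline vegetation loss match; surface temperature down match; bird nesting decline match; water clarity down match; dissolved oxygen down match; fish kill events miss
(E) overfishing of top predator — fails on dissolved oxygen down (predicts dissolved oxygen up, not dissolved oxygen down)
(F) algal bloom die-off — zooplankton density down match; shoreline vegetation loss miss; surface temperature down match; bird nesting decline match; water clarity down miss; dissolved oxygen down match; fish kill events match
(G) warming surface water — zooplankton density down miss; shoreline vegetation loss match; surface temperature down match; bird nesting decline miss; water clarity down miss; dissolved oxygen down match; fish kill events miss
Every candidate fails on at least one observation.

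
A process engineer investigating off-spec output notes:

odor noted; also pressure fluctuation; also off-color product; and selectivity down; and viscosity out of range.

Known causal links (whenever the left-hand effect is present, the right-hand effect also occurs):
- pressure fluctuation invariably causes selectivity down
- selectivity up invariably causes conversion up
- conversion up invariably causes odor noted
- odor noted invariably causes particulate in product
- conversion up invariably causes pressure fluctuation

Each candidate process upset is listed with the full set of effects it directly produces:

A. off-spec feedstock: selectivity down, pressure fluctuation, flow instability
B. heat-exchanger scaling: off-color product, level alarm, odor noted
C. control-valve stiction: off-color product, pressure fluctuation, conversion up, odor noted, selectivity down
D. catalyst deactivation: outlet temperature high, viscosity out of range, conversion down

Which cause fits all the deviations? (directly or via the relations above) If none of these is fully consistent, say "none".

none

For each candidate, compare predicted effects to what was observed:
(A) off-spec feedstock — does not account for odor noted, off-color product, viscosity out of range
(B) heat-exchanger scaling — odor noted yes; pressure fluctuation NO; off-color product yes; selectivity down NO; viscosity out of range NO
(C) control-valve stiction — does not account for viscosity out of range
(D) catalyst deactivation — odor noted NO; pressure fluctuation NO; off-color product NO; selectivity down NO; viscosity out of range yes
No candidate is consistent with all observations.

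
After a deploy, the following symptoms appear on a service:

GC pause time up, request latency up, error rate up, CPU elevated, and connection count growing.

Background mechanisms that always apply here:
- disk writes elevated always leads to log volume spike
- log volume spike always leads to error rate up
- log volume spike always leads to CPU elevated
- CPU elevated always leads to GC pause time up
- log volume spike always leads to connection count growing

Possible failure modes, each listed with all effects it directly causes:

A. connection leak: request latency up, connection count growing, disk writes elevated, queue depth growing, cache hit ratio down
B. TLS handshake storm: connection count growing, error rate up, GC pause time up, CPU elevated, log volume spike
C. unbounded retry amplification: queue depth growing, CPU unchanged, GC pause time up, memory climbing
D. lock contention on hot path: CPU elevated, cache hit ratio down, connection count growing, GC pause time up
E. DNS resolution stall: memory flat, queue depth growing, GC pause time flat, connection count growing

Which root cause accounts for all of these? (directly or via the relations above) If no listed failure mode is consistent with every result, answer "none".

A

Testing each hypothesis:
(A) connection leak — GC pause time up yes (via disk writes elevated → log volume spike → CPU elevated → GC pause time up); request latency up yes; error rate up yes (via disk writes elevated → log volume spike → error rate up); CPU elevated yes (via disk writes elevated → log volume spike → CPU elevated); connection count growing yes
(B) TLS handshake storm — GC pause time up yes; request latency up NO; error rate up yes; CPU elevated yes; connection count growing yes
(C) unbounded retry amplification — GC pause time up yes; request latency up NO; error rate up NO; CPU elevated NO; connection count growing NO
(D) lock contention on hot path — GC pause time up yes; request latency up NO; error rate up NO; CPU elevated yes; connection count growing yes
(E) DNS resolution stall — fails on GC pause time up, request latency up, error rate up, CPU elevated (predicts GC pause time flat, not GC pause time up)
(A) is the only candidate with no mismatches.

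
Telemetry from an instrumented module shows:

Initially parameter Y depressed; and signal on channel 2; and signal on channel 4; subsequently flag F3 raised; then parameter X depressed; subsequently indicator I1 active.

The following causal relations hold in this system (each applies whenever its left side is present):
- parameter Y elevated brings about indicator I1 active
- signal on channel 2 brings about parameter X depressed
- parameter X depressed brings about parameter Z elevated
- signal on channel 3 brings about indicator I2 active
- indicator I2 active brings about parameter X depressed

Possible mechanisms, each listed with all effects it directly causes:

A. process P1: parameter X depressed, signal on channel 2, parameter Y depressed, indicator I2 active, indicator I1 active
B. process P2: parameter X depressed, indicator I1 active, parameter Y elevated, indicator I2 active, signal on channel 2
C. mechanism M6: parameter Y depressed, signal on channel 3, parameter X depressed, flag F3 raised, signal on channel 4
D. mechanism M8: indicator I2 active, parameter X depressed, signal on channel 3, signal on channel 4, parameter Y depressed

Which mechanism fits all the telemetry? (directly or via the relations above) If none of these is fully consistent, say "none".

none

For each candidate, compare predicted effects to what was observed:
(A) process P1 — parameter Y depressed ✓; signal on channel 2 ✓; signal on channel 4 ✗; flag F3 raised ✗; parameter X depressed ✓; indicator I1 active ✓
(B) process P2 — parameter Y depressed ✗; signal on channel 2 ✓; signal on channel 4 ✗; flag F3 raised ✗; parameter X depressed ✓; indicator I1 active ✓
(C) mechanism M6 — does not account for signal on channel 2, indicator I1 active
(D) mechanism M8 — does not account for signal on channel 2, flag F3 raised, indicator I1 active
No candidate is consistent with all observations.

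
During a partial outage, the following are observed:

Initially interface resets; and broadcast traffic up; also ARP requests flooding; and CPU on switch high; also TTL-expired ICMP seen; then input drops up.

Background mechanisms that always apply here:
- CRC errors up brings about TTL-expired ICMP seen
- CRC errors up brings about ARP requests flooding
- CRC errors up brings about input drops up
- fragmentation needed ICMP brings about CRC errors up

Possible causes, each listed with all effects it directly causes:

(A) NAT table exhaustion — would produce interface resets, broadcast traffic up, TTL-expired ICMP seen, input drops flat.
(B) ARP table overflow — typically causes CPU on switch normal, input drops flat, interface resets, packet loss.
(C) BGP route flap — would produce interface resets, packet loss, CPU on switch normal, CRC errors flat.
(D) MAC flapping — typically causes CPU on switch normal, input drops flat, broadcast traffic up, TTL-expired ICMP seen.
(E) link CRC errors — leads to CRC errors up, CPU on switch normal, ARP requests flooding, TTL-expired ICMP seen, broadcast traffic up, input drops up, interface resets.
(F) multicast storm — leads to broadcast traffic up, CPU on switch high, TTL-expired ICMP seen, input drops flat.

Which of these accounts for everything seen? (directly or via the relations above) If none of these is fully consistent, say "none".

none

Per-candidate check:
(A) NAT table exhaustion — fails on ARP requests flooding, CPU on switch high, input drops up (predicts input drops flat, not input drops up)
(B) ARP table overflow — interface resets match; broadcast traffic up miss; ARP requests flooding miss; CPU on switch high miss; TTL-expired ICMP seen miss; input drops up miss
(C) BGP route flap — fails on broadcast traffic up, ARP requests flooding, CPU on switch high, TTL-expired ICMP seen, input drops up (predicts CPU on switch normal, not CPU on switch high)
(D) MAC flapping — interface resets miss; broadcast traffic up match; ARP requests flooding miss; CPU on switch high miss; TTL-expired ICMP seen match; input drops up miss
(E) link CRC errors — interface resets match; broadcast traffic up match; ARP requests flooding match; CPU on switch high miss; TTL-expired ICMP seen match; input drops up match
(F) multicast storm — fails on interface resets, ARP requests flooding, input drops up (predicts input drops flat, not input drops up)
None of the listed candidates fits everything.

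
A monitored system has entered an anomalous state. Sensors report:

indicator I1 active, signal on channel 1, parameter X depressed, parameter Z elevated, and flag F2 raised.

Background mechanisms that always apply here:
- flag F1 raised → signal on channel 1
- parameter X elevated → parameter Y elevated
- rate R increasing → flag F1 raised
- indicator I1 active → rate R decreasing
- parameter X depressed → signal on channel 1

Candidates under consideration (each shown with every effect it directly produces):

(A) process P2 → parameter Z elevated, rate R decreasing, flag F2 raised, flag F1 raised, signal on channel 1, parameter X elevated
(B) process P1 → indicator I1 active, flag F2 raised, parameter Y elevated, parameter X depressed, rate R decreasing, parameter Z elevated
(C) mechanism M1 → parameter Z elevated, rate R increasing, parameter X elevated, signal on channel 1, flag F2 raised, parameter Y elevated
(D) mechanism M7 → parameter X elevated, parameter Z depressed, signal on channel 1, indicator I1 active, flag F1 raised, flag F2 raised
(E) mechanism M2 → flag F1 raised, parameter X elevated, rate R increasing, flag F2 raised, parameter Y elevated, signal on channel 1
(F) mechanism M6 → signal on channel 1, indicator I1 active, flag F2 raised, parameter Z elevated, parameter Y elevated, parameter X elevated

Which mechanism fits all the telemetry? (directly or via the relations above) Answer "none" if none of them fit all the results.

B

Per-candidate check:
(A) process P2 — indicator I1 active -; signal on channel 1 +; parameter X depressed -; parameter Z elevated +; flag F2 raised +
(B) process P1 — indicator I1 active +; signal on channel 1 + (by parameter X depressed → signal on channel 1); parameter X depressed +; parameter Z elevated +; flag F2 raised +
(C) mechanism M1 — indicator I1 active -; signal on channel 1 +; parameter X depressed -; parameter Z elevated +; flag F2 raised +
(D) mechanism M7 — indicator I1 active +; signal on channel 1 +; parameter X depressed -; parameter Z elevated -; flag F2 raised +
(E) mechanism M2 — indicator I1 active -; signal on channel 1 +; parameter X depressed -; parameter Z elevated -; flag F2 raised +
(F) mechanism M6 — fails on parameter X depressed (predicts parameter X elevated, not parameter X depressed)
(B) is the only candidate with no mismatches.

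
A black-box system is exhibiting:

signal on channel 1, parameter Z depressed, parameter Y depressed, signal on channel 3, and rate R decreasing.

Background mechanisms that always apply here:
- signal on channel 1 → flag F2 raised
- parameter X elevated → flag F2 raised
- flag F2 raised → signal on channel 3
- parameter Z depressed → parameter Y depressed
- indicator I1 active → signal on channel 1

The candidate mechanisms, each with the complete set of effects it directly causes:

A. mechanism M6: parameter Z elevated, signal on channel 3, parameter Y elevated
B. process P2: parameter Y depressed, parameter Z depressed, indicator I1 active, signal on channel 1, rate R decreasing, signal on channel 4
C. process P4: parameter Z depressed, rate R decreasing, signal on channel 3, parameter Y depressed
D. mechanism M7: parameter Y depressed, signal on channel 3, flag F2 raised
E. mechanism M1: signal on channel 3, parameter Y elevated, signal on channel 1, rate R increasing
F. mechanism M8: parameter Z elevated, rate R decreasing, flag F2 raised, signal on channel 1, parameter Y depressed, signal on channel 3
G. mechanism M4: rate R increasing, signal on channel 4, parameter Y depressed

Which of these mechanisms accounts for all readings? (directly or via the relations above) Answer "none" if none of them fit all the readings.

For each candidate, compare predicted effects to what was observed:
(A) mechanism M6 — signal on channel 1 ✗; parameter Z depressed ✗; parameter Y depressed ✗; signal on channel 3 ✓; rate R decreasing ✗
(B) process P2 — signal on channel 1 ✓; parameter Z depressed ✓; parameter Y depressed ✓; signal on channel 3 ✓ (through signal on channel 1 → flag F2 raised → signal on channel 3); rate R decreasing ✓
(C) process P4 — signal on channel 1 ✗; parameter Z depressed ✓; parameter Y depressed ✓; signal on channel 3 ✓; rate R decreasing ✓
(D) mechanism M7 — signal on channel 1 ✗; parameter Z depressed ✗; parameter Y depressed ✓; signal on channel 3 ✓; rate R decreasing ✗
(E) mechanism M1 — fails on parameter Z depressed, parameter Y depressed, rate R decreasing (predicts parameter Y elevated, not parameter Y depressed; predicts rate R increasing, not rate R decreasing)
(F) mechanism M8 — signal on channel 1 ✓; parameter Z depressed ✗; parameter Y depressed ✓; signal on channel 3 ✓; rate R decreasing ✓
(G) mechanism M4 — signal on channel 1 ✗; parameter Z depressed ✗; parameter Y depressed ✓; signal on channel 3 ✗; rate R decreasing ✗
(B) is the only candidate with no mismatches.

B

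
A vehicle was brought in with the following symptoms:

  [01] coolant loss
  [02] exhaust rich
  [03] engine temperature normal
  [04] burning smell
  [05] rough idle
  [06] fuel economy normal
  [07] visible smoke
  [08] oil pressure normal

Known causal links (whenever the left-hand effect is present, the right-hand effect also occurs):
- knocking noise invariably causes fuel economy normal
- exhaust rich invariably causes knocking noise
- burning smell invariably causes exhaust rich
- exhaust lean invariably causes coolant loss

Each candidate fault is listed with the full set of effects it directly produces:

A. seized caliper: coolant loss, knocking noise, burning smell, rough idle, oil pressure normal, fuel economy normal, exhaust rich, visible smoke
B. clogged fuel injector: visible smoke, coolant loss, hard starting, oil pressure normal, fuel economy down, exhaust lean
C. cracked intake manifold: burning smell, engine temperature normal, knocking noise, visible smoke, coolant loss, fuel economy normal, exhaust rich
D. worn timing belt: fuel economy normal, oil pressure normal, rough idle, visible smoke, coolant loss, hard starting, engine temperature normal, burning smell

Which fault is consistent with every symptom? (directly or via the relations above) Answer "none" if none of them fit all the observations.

D

For each candidate, compare predicted effects to what was observed:
(A) seized caliper — coolant loss yes; exhaust rich yes; engine temperature normal NO; burning smell yes; rough idle yes; fuel economy normal yes; visible smoke yes; oil pressure normal yes
(B) clogged fuel injector — coolant loss yes; exhaust rich NO; engine temperature normal NO; burning smell NO; rough idle NO; fuel economy normal NO; visible smoke yes; oil pressure normal yes
(C) cracked intake manifold — coolant loss yes; exhaust rich yes; engine temperature normal yes; burning smell yes; rough idle NO; fuel economy normal yes; visible smoke yes; oil pressure normal NO
(D) worn timing belt — accounts for every observation (exhaust rich by burning smell → exhaust rich)
(D) is the only candidate with no mismatches.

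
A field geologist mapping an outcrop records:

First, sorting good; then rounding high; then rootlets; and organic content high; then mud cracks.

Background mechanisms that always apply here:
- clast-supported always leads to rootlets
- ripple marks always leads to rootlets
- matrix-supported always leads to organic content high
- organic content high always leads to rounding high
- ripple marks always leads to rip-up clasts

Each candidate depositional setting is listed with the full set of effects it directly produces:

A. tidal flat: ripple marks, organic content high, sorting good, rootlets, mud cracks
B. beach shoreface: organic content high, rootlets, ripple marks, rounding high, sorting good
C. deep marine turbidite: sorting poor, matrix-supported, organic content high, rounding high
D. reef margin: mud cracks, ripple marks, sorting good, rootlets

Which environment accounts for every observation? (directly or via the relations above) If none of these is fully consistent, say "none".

Per-candidate check:
(A) tidal flat — accounts for every observation (rounding high by organic content high → rounding high)
(B) beach shoreface — sorting good yes; rounding high yes; rootlets yes; organic content high yes; mud cracks NO
(C) deep marine turbidite — fails on sorting good, rootlets, mud cracks (predicts sorting poor, not sorting good)
(D) reef margin — does not account for rounding high, organic content high
Only (A) is consistent with every observation.

A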